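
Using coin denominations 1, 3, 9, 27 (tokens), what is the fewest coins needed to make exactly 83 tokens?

Greedy: take as many of the largest coin as possible, then repeat with the remainder.
83 = 3×27 + 2×1
Total coins = 3 + 2 = 5

5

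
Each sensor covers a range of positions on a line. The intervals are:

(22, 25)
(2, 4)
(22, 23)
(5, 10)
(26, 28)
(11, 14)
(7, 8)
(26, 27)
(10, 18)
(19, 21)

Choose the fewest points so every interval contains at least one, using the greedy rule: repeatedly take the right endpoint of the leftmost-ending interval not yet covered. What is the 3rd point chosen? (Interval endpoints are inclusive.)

Sorted: [2,4] [7,8] [5,10] [11,14] [10,18] [19,21] [22,23] [22,25] [26,27] [26,28]
{[2,4]} hit by 4; {[7,8],[5,10]} hit by 8; {[11,14],[10,18]} hit by 14; {[19,21]} hit by 21; {[22,23],[22,25]} hit by 23; {[26,27],[26,28]} hit by 27.
Points: 4, 8, 14, 21, 23, 27 (6 total).

14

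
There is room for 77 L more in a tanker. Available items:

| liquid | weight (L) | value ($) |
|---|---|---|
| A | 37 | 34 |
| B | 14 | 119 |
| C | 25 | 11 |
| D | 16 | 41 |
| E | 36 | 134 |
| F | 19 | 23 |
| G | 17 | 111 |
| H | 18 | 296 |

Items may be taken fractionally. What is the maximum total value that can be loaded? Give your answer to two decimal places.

Sort by value per unit weight and fill in that order.
Ratios (sorted): H 16.44, B 8.50, G 6.53, E 3.72, D 2.56, F 1.21, A 0.92, C 0.44
take H (18 @ 296); take B (14 @ 119); take G (17 @ 111); take 28/36 of E → 104.22. Capacity used 77/77.
Total value = 630.22

630.22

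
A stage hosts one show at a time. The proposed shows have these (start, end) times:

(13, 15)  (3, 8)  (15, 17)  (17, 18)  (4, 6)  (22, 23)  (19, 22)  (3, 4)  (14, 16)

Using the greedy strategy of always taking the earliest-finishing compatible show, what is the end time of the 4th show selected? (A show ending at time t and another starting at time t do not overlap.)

17

Sorted by end: (3,4)  (4,6)  (3,8)  (13,15)  (14,16)  (15,17)  (17,18)  (19,22)  (22,23)
take (3,4); take (4,6); take (13,15); take (15,17); take (17,18); take (19,22); take (22,23).
Selected: (3,4) (4,6) (13,15) (15,17) (17,18) (19,22) (22,23)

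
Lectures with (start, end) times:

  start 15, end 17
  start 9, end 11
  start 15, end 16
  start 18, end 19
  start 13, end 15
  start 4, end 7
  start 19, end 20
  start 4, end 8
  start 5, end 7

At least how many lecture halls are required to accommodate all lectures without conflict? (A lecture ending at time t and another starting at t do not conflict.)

The answer is the maximum number of intervals overlapping at any instant.
Events (time:±→running): 4:+→1 4:+→2 5:+→3 … peak 3.

3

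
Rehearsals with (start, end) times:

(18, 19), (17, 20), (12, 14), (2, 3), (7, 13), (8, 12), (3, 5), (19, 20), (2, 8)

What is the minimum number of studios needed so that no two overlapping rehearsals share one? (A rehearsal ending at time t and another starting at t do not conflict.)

The answer is the maximum number of intervals overlapping at any instant.
Events (time:±→running): 2:+→1 2:+→2 … peak 2.

2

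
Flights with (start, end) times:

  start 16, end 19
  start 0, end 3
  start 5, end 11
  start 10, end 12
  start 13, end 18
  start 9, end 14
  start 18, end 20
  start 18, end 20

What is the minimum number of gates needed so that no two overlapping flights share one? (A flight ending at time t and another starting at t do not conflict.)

3

Count concurrent intervals with a sweep; the peak is the room count.
starts: [0, 5, 9, 10, 13, 16, 18, 18]
ends:   [3, 11, 12, 14, 18, 19, 20, 20]
s0→1 e3→0 s5→1 s9→2 s10→3  — peak 3.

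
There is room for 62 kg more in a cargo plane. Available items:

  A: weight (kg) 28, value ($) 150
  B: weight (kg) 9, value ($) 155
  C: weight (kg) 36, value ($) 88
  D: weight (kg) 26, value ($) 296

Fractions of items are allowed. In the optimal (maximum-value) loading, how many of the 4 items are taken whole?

Greedy by value/weight ratio, highest first.
Ratios (sorted): B 17.22, D 11.38, A 5.36, C 2.44
take B (9 @ 155); take D (26 @ 296); take 27/28 of A → 144.64. Capacity used 62/62.
2 item(s) taken whole; one partial (take 27/28 of A).

2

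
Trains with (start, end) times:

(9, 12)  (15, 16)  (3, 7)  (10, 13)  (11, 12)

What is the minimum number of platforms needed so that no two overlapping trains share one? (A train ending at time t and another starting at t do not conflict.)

3

Count concurrent intervals with a sweep; the peak is the room count.
Events (time:±→running): 3:+→1 7:-→0 9:+→1 10:+→2 11:+→3 … peak 3.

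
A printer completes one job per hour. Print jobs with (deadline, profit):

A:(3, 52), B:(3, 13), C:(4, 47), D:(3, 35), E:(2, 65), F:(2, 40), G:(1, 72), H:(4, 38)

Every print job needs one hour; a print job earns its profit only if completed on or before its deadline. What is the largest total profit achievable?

236

Sort by profit descending; place each in the latest free slot ≤ its deadline.
By profit: G(d1,72), E(d2,65), A(d3,52), C(d4,47), F(d2,40), H(d4,38), D(d3,35), B(d3,13)
G→slot 1; E→slot 2; A→slot 3; C→slot 4; F skipped; H skipped; D skipped; B skipped.
Profit = 72 + 65 + 52 + 47 = 236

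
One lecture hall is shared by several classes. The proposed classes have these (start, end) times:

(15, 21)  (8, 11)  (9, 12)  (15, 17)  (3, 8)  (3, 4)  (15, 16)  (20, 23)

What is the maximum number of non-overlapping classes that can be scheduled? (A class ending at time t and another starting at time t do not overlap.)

4

By end time: (3,4), (3,8), (8,11), (9,12), (15,16), (15,17), (15,21), (20,23).
Pick (3,4); next start ≥ 4 → (8,11); next start ≥ 11 → (15,16); next start ≥ 16 → (20,23).
Selected 4 classes.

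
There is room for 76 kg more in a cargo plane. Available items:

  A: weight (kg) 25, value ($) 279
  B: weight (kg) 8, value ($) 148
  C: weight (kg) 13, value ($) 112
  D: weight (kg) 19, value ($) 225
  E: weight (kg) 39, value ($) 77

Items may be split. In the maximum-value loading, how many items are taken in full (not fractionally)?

4

Greedy by value/weight ratio, highest first.
Order: B (148/8=18.50) > D (225/19=11.84) > A (279/25=11.16) > C (112/13=8.62) > E (77/39=1.97)
Fill: take B (8 @ 148) → take D (19 @ 225) → take A (25 @ 279) → take C (13 @ 112) → take 11/39 of E → 21.72; 76/76 used.
4 item(s) taken whole; one partial (take 11/39 of E).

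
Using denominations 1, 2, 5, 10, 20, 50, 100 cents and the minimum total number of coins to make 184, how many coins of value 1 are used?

Use the largest denomination that fits, subtract, and repeat.
184 − 1×100→84 − 1×50→34 − 1×20→14 − 1×10→4 − 2×2→0
Count of 1: 0

0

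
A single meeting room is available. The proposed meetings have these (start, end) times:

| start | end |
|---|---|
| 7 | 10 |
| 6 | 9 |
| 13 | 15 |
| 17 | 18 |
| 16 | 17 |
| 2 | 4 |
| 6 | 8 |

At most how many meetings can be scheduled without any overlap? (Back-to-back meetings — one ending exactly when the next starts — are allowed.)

5

By end time: (2,4), (6,8), (6,9), (7,10), (13,15), (16,17), (17,18).
Pick (2,4); next start ≥ 4 → (6,8); next start ≥ 8 → (13,15); next start ≥ 15 → (16,17); next start ≥ 17 → (17,18).
Selected 5 meetings.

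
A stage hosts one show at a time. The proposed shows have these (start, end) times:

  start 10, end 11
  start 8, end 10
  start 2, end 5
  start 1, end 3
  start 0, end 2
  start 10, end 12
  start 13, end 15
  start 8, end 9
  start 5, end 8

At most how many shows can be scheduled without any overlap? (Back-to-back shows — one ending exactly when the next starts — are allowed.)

By end time: (0,2), (1,3), (2,5), (5,8), (8,9), (8,10), (10,11), (10,12), (13,15).
Pick (0,2); next start ≥ 2 → (2,5); next start ≥ 5 → (5,8); next start ≥ 8 → (8,9); next start ≥ 9 → (10,11); next start ≥ 11 → (13,15).
Selected 6 shows.

6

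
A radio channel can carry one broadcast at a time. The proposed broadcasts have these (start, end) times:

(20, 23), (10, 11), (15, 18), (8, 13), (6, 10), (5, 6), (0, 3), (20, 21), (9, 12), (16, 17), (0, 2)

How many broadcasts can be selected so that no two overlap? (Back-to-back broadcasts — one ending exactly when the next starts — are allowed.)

6

By end time: (0,2), (0,3), (5,6), (6,10), (10,11), (9,12), (8,13), (16,17), (15,18), (20,21), (20,23).
Pick (0,2); next start ≥ 2 → (5,6); next start ≥ 6 → (6,10); next start ≥ 10 → (10,11); next start ≥ 11 → (16,17); next start ≥ 17 → (20,21).
Selected 6 broadcasts.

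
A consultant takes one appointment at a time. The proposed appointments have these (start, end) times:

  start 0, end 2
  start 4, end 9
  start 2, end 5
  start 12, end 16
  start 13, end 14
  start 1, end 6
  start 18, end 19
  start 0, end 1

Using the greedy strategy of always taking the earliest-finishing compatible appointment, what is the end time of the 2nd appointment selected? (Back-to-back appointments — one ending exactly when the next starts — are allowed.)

5

By end time: (0,1), (0,2), (2,5), (1,6), (4,9), (13,14), (12,16), (18,19).
Pick (0,1); next start ≥ 1 → (2,5); next start ≥ 5 → (13,14); next start ≥ 14 → (18,19).
Selected: (0,1) (2,5) (13,14) (18,19)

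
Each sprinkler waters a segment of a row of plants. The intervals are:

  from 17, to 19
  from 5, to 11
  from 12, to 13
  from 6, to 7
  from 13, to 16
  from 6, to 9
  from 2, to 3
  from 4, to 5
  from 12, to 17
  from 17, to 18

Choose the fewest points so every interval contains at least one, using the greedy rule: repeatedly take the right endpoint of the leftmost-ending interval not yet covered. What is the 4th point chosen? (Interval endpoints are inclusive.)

Process intervals by earliest right end; each time one isn't hit yet, stab at its right endpoint.
By right end: [2,3]  [4,5]  [6,7]  [6,9]  [5,11]  [12,13]  [13,16]  [12,17]  [17,18]  [17,19]
[2,3] uncovered → point at 3; [4,5] uncovered → point at 5; [6,7] uncovered → point at 7; [12,13] uncovered → point at 13; [17,18] uncovered → point at 18.
Points: 3, 5, 7, 13, 18 (5 total).

13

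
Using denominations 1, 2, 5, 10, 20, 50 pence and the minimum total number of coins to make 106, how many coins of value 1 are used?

Greedy: take as many of the largest coin as possible, then repeat with the remainder.
106 − 2×50→6 − 1×5→1 − 1×1→0
Count of 1: 1

1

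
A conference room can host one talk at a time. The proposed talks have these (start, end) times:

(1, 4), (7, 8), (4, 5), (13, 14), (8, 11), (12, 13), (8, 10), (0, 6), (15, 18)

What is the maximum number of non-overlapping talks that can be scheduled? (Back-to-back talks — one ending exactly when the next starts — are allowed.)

By end time: (1,4), (4,5), (0,6), (7,8), (8,10), (8,11), (12,13), (13,14), (15,18).
Pick (1,4); next start ≥ 4 → (4,5); next start ≥ 5 → (7,8); next start ≥ 8 → (8,10); next start ≥ 10 → (12,13); next start ≥ 13 → (13,14); next start ≥ 14 → (15,18).
Selected 7 talks.

7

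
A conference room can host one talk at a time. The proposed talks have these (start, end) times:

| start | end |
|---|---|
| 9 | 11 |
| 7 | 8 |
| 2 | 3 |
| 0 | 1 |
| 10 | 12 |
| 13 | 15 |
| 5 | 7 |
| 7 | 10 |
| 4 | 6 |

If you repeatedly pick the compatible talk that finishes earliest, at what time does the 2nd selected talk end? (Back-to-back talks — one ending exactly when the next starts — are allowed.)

Order by finish time; keep every interval that doesn't clash with the previous kept one.
By end time: (0,1), (2,3), (4,6), (5,7), (7,8), (7,10), (9,11), (10,12), (13,15).
Pick (0,1); next start ≥ 1 → (2,3); next start ≥ 3 → (4,6); next start ≥ 6 → (7,8); next start ≥ 8 → (9,11); next start ≥ 11 → (13,15).
Selected: (0,1) (2,3) (4,6) (7,8) (9,11) (13,15)

3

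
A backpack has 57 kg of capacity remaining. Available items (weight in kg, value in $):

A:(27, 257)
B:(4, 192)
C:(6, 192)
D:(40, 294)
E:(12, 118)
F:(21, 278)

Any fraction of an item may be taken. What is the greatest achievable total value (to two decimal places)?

913.26

Order: B (192/4=48.00) > C (192/6=32.00) > F (278/21=13.24) > E (118/12=9.83) > A (257/27=9.52) > D (294/40=7.35)
Fill: take B (4 @ 192) → take C (6 @ 192) → take F (21 @ 278) → take E (12 @ 118) → take 14/27 of A → 133.26; 57/57 used.
Total value = 913.26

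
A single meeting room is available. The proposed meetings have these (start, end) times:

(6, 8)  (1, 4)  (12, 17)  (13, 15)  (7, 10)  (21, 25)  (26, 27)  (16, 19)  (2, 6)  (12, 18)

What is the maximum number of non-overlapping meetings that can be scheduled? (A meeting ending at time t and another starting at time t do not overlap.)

6

Greedy by earliest finish: after sorting by end time, pick each interval compatible with the last pick.
Sorted by end: (1,4)  (2,6)  (6,8)  (7,10)  (13,15)  (12,17)  (12,18)  (16,19)  (21,25)  (26,27)
take (1,4); skip (2,6); take (6,8); skip (7,10); take (13,15); take (16,19); take (21,25); take (26,27).
Selected 6 meetings.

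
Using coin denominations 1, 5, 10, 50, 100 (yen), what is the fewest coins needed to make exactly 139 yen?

9

139 − 1×100→39 − 3×10→9 − 1×5→4 − 4×1→0
Total coins = 1 + 3 + 1 + 4 = 9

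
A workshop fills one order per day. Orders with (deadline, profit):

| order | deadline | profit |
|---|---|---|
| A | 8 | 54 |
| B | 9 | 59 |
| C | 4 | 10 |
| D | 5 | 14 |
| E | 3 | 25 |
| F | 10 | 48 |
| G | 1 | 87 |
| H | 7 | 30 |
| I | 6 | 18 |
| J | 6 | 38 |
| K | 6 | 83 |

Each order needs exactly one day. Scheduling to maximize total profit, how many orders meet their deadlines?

10

By profit: G(d1,87), K(d6,83), B(d9,59), A(d8,54), F(d10,48), J(d6,38), H(d7,30), E(d3,25), I(d6,18), D(d5,14), C(d4,10)
G→slot 1; K→slot 6; B→slot 9; A→slot 8; F→slot 10; J→slot 5; H→slot 7; E→slot 3; I→slot 4; D→slot 2; C skipped.
10 of 11 scheduled.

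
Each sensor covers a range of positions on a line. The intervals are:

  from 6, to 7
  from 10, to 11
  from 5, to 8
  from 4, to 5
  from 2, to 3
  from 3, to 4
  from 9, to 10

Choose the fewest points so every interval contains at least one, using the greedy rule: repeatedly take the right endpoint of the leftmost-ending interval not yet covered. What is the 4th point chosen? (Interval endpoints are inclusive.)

Process intervals by earliest right end; each time one isn't hit yet, stab at its right endpoint.
Sorted: [2,3] [3,4] [4,5] [6,7] [5,8] [9,10] [10,11]
{[2,3],[3,4]} hit by 3; {[4,5]} hit by 5; {[6,7],[5,8]} hit by 7; {[9,10],[10,11]} hit by 10.
Points: 3, 5, 7, 10 (4 total).

10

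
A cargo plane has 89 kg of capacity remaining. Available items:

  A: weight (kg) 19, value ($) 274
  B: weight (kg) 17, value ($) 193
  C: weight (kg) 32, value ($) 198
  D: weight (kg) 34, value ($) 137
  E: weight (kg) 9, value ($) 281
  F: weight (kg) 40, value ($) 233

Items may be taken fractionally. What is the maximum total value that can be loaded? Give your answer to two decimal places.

Ratios (sorted): E 31.22, A 14.42, B 11.35, C 6.19, F 5.83, D 4.03
take E (9 @ 281); take A (19 @ 274); take B (17 @ 193); take C (32 @ 198); take 12/40 of F → 69.90. Capacity used 89/89.
Total value = 1015.90

1015.90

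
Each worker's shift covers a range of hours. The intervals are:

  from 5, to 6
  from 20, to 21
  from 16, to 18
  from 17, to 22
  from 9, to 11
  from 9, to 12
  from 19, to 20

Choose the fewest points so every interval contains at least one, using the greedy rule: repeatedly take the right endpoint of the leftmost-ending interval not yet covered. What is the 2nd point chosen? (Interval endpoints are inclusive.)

11

Process intervals by earliest right end; each time one isn't hit yet, stab at its right endpoint.
By right end: [5,6]  [9,11]  [9,12]  [16,18]  [19,20]  [20,21]  [17,22]
[5,6] uncovered → point at 6; [9,11] uncovered → point at 11; [16,18] uncovered → point at 18; [19,20] uncovered → point at 20.
Points: 6, 11, 18, 20 (4 total).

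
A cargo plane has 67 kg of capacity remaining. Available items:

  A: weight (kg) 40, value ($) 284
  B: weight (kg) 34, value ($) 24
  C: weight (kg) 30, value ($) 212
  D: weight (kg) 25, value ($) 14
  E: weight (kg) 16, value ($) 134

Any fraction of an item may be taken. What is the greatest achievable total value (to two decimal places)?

Ratios (sorted): E 8.38, A 7.10, C 7.07, B 0.71, D 0.56
take E (16 @ 134); take A (40 @ 284); take 11/30 of C → 77.73. Capacity used 67/67.
Total value = 495.73

495.73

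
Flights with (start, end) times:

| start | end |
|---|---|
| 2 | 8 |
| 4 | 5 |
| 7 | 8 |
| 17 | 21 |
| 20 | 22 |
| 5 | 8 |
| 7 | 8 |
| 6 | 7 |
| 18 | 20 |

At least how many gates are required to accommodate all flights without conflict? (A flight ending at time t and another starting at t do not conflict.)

Count concurrent intervals with a sweep; the peak is the room count.
Events (time:±→running): 2:+→1 4:+→2 5:-→1 5:+→2 6:+→3 7:-→2 7:+→3 7:+→4 … peak 4.

4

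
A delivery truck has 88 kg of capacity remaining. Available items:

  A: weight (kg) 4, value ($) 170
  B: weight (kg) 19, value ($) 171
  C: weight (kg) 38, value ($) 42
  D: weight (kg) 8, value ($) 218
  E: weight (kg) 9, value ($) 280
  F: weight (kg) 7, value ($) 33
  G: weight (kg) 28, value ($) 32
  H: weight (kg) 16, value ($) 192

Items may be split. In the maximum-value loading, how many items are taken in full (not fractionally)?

6

Sort by value per unit weight and fill in that order.
Order: A (170/4=42.50) > E (280/9=31.11) > D (218/8=27.25) > H (192/16=12.00) > B (171/19=9.00) > F (33/7=4.71) > G (32/28=1.14) > C (42/38=1.11)
Fill: take A (4 @ 170) → take E (9 @ 280) → take D (8 @ 218) → take H (16 @ 192) → take B (19 @ 171) → take F (7 @ 33) → take 25/28 of G → 28.57; 88/88 used.
6 item(s) taken whole; one partial (take 25/28 of G).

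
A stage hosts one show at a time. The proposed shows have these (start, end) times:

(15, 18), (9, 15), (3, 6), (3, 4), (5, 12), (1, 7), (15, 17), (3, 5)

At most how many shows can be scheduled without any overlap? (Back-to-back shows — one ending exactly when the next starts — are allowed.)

3

Greedy by earliest finish: after sorting by end time, pick each interval compatible with the last pick.
Sorted by end: (3,4)  (3,5)  (3,6)  (1,7)  (5,12)  (9,15)  (15,17)  (15,18)
take (3,4); skip (3,6); take (5,12); take (15,17).
Selected 3 shows.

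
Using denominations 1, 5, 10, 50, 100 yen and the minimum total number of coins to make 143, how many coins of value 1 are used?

143 = 1×100 + 4×10 + 3×1
Count of 1: 3

3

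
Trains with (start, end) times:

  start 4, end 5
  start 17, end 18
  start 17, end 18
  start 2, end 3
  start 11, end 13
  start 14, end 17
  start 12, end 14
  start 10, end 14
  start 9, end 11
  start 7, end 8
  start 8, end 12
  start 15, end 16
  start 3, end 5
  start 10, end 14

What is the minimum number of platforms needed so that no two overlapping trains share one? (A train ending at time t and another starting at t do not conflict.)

starts: [2, 3, 4, 7, 8, 9, 10, 10, 11, 12, 14, 15, 17, 17]
ends:   [3, 5, 5, 8, 11, 12, 13, 14, 14, 14, 16, 17, 18, 18]
s2→1 e3→0 s3→1 s4→2 e5→1 e5→0 s7→1 e8→0 s8→1 s9→2 s10→3 s10→4  — peak 4.

4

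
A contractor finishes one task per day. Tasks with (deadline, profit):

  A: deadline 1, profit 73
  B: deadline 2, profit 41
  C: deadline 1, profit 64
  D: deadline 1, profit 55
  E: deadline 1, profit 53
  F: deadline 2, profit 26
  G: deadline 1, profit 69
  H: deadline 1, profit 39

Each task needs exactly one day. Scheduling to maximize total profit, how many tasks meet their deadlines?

Profit order: A=73 G=69 C=64 D=55 E=53 B=41 H=39 F=26
Assign: A→slot 1, G skipped, C skipped, D skipped, E skipped, B→slot 2, H skipped, F skipped.
Slots: [1:A] [2:B]
2 of 8 scheduled.

2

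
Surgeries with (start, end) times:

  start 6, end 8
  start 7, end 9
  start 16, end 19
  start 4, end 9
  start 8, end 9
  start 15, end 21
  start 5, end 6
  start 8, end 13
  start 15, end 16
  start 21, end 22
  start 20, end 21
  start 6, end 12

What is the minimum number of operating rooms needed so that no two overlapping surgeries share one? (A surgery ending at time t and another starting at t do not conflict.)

starts: [4, 5, 6, 6, 7, 8, 8, 15, 15, 16, 20, 21]
ends:   [6, 8, 9, 9, 9, 12, 13, 16, 19, 21, 21, 22]
s4→1 s5→2 e6→1 s6→2 s6→3 s7→4 e8→3 s8→4 s8→5  — peak 5.

5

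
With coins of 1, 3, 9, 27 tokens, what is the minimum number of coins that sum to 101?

7

Greedy: take as many of the largest coin as possible, then repeat with the remainder.
101 − 3×27→20 − 2×9→2 − 2×1→0
Total coins = 3 + 2 + 2 = 7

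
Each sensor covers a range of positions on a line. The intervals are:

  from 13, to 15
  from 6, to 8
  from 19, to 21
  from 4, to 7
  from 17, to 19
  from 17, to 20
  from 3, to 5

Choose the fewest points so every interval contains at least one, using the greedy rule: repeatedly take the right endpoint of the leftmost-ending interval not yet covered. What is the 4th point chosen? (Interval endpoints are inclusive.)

19

By right end: [3,5]  [4,7]  [6,8]  [13,15]  [17,19]  [17,20]  [19,21]
[3,5] uncovered → point at 5; [6,8] uncovered → point at 8; [13,15] uncovered → point at 15; [17,19] uncovered → point at 19.
Points: 5, 8, 15, 19 (4 total).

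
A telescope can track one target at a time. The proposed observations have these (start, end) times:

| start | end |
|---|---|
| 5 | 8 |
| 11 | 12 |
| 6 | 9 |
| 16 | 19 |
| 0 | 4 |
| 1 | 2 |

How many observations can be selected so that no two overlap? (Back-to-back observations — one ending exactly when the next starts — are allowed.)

Order by finish time; keep every interval that doesn't clash with the previous kept one.
Sorted by end: (1,2)  (0,4)  (5,8)  (6,9)  (11,12)  (16,19)
take (1,2); take (5,8); take (11,12); take (16,19).
Selected 4 observations.

4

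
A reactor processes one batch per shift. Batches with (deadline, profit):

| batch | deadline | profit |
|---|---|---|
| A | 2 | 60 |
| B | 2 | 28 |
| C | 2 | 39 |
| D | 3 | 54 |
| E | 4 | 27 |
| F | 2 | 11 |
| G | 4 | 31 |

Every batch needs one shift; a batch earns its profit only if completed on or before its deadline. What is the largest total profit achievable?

184

Take jobs in profit order; each goes to the latest open slot no later than its deadline.
By profit: A(d2,60), D(d3,54), C(d2,39), G(d4,31), B(d2,28), E(d4,27), F(d2,11)
A→slot 2; D→slot 3; C→slot 1; G→slot 4; B skipped; E skipped; F skipped.
Profit = 39 + 60 + 54 + 31 = 184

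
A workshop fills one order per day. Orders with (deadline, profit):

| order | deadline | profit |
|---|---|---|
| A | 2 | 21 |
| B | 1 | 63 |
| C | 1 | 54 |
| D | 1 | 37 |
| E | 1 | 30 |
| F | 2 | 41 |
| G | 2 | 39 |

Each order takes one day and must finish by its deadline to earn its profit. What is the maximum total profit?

Take jobs in profit order; each goes to the latest open slot no later than its deadline.
By profit: B(d1,63), C(d1,54), F(d2,41), G(d2,39), D(d1,37), E(d1,30), A(d2,21)
B→slot 1; C skipped; F→slot 2; G skipped; D skipped; E skipped; A skipped.
Profit = 63 + 41 = 104

104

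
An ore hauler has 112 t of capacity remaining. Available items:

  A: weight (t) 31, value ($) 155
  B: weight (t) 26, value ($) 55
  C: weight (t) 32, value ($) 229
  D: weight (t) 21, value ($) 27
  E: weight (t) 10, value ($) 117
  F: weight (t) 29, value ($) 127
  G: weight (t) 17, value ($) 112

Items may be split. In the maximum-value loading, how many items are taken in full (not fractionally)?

Greedy by value/weight ratio, highest first.
Ratios (sorted): E 11.70, C 7.16, G 6.59, A 5.00, F 4.38, B 2.12, D 1.29
take E (10 @ 117); take C (32 @ 229); take G (17 @ 112); take A (31 @ 155); take 22/29 of F → 96.34. Capacity used 112/112.
4 item(s) taken whole; one partial (take 22/29 of F).

4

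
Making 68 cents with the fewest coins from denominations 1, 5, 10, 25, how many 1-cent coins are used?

3

Use the largest denomination that fits, subtract, and repeat.
68 = 2×25 + 1×10 + 1×5 + 3×1
Count of 1: 3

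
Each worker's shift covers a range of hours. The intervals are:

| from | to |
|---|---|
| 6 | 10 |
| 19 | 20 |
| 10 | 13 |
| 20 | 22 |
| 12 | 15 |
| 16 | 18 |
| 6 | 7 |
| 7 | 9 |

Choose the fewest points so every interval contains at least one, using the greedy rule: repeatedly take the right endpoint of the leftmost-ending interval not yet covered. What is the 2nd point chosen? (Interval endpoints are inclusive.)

Process intervals by earliest right end; each time one isn't hit yet, stab at its right endpoint.
Sorted: [6,7] [7,9] [6,10] [10,13] [12,15] [16,18] [19,20] [20,22]
{[6,7],[7,9],[6,10]} hit by 7; {[10,13],[12,15]} hit by 13; {[16,18]} hit by 18; {[19,20],[20,22]} hit by 20.
Points: 7, 13, 18, 20 (4 total).

13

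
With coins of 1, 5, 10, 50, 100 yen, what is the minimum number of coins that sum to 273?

8

Use the largest denomination that fits, subtract, and repeat.
273 − 2×100→73 − 1×50→23 − 2×10→3 − 3×1→0
Total coins = 2 + 1 + 2 + 3 = 8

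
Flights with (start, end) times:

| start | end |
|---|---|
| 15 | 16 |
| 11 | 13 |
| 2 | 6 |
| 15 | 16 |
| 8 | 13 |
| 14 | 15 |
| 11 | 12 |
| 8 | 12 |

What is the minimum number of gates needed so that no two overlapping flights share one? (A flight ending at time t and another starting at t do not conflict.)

The answer is the maximum number of intervals overlapping at any instant.
Events (time:±→running): 2:+→1 6:-→0 8:+→1 8:+→2 11:+→3 11:+→4 … peak 4.

4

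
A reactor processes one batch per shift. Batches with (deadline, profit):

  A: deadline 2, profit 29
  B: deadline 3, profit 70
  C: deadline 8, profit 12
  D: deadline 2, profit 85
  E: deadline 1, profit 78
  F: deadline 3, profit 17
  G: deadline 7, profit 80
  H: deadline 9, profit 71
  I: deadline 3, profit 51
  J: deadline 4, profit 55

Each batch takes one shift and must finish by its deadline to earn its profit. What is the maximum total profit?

451

Take jobs in profit order; each goes to the latest open slot no later than its deadline.
By profit: D(d2,85), G(d7,80), E(d1,78), H(d9,71), B(d3,70), J(d4,55), I(d3,51), A(d2,29), F(d3,17), C(d8,12)
D→slot 2; G→slot 7; E→slot 1; H→slot 9; B→slot 3; J→slot 4; I skipped; A skipped; F skipped; C→slot 8.
Profit = 78 + 85 + 70 + 55 + 80 + 12 + 71 = 451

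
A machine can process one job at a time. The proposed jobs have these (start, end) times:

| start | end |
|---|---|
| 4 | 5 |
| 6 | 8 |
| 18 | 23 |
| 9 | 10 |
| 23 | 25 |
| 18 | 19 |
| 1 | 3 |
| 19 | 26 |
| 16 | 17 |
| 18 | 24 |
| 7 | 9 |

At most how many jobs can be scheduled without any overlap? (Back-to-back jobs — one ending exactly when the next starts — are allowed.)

Order by finish time; keep every interval that doesn't clash with the previous kept one.
Sorted by end: (1,3)  (4,5)  (6,8)  (7,9)  (9,10)  (16,17)  (18,19)  (18,23)  (18,24)  (23,25)  (19,26)
take (1,3); take (4,5); take (6,8); take (9,10); take (16,17); take (18,19); skip (18,23); take (23,25).
Selected 7 jobs.

7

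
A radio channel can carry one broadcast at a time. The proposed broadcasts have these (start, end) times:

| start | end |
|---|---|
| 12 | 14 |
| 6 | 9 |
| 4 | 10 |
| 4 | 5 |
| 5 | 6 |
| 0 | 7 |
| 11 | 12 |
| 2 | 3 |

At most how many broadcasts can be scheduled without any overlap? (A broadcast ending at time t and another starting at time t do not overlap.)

6

Order by finish time; keep every interval that doesn't clash with the previous kept one.
By end time: (2,3), (4,5), (5,6), (0,7), (6,9), (4,10), (11,12), (12,14).
Pick (2,3); next start ≥ 3 → (4,5); next start ≥ 5 → (5,6); next start ≥ 6 → (6,9); next start ≥ 9 → (11,12); next start ≥ 12 → (12,14).
Selected 6 broadcasts.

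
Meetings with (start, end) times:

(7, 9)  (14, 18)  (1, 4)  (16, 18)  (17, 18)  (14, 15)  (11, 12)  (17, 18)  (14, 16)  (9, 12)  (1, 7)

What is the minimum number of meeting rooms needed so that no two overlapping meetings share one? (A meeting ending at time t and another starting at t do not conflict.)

Count concurrent intervals with a sweep; the peak is the room count.
starts: [1, 1, 7, 9, 11, 14, 14, 14, 16, 17, 17]
ends:   [4, 7, 9, 12, 12, 15, 16, 18, 18, 18, 18]
s1→1 s1→2 e4→1 e7→0 s7→1 e9→0 s9→1 s11→2 e12→1 e12→0 s14→1 s14→2 s14→3 e15→2 e16→1 s16→2 s17→3 s17→4  — peak 4.

4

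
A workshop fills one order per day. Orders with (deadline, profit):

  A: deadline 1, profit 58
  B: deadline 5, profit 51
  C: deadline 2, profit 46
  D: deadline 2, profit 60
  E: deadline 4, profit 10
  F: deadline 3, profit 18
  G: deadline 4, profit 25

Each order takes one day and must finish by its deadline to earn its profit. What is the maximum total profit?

Sort by profit descending; place each in the latest free slot ≤ its deadline.
By profit: D(d2,60), A(d1,58), B(d5,51), C(d2,46), G(d4,25), F(d3,18), E(d4,10)
D→slot 2; A→slot 1; B→slot 5; C skipped; G→slot 4; F→slot 3; E skipped.
Profit = 58 + 60 + 18 + 25 + 51 = 212

212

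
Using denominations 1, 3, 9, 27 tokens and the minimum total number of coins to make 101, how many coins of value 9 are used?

2

101 − 3×27→20 − 2×9→2 − 2×1→0
Count of 9: 2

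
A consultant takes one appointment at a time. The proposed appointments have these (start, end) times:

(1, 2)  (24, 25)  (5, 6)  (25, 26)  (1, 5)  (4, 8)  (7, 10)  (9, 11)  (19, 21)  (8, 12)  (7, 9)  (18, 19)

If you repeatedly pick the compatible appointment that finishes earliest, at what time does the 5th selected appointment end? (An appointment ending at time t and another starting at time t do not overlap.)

Sort by end time and greedily take each interval whose start is ≥ the last chosen end.
Sorted by end: (1,2)  (1,5)  (5,6)  (4,8)  (7,9)  (7,10)  (9,11)  (8,12)  (18,19)  (19,21)  (24,25)  (25,26)
take (1,2); take (5,6); take (7,9); skip (7,10); take (9,11); take (18,19); take (19,21); take (24,25); take (25,26).
Selected: (1,2) (5,6) (7,9) (9,11) (18,19) (19,21) (24,25) (25,26)

19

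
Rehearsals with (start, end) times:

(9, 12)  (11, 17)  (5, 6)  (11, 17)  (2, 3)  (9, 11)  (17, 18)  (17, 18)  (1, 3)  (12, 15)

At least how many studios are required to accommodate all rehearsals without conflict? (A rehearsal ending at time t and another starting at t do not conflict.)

3

Events (time:±→running): 1:+→1 2:+→2 3:-→1 3:-→0 5:+→1 6:-→0 9:+→1 9:+→2 11:-→1 11:+→2 11:+→3 … peak 3.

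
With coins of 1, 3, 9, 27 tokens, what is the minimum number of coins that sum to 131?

Use the largest denomination that fits, subtract, and repeat.
131 − 4×27→23 − 2×9→5 − 1×3→2 − 2×1→0
Total coins = 4 + 2 + 1 + 2 = 9

9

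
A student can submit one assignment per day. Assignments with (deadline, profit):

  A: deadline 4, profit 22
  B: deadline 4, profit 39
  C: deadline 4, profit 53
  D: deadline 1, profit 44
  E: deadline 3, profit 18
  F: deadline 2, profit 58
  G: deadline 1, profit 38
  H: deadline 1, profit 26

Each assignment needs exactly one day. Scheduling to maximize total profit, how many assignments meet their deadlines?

Sort by profit descending; place each in the latest free slot ≤ its deadline.
Profit order: F=58 C=53 D=44 B=39 G=38 H=26 A=22 E=18
Assign: F→slot 2, C→slot 4, D→slot 1, B→slot 3, G skipped, H skipped, A skipped, E skipped.
Slots: [1:D] [2:F] [3:B] [4:C]
4 of 8 scheduled.

4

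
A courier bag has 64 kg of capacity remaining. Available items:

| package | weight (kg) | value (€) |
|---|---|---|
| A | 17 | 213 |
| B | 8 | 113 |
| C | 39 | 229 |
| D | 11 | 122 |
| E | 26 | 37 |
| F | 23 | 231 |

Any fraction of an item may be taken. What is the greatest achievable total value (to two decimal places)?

Greedy by value/weight ratio, highest first.
Order: B (113/8=14.12) > A (213/17=12.53) > D (122/11=11.09) > F (231/23=10.04) > C (229/39=5.87) > E (37/26=1.42)
Fill: take B (8 @ 113) → take A (17 @ 213) → take D (11 @ 122) → take F (23 @ 231) → take 5/39 of C → 29.36; 64/64 used.
Total value = 708.36

708.36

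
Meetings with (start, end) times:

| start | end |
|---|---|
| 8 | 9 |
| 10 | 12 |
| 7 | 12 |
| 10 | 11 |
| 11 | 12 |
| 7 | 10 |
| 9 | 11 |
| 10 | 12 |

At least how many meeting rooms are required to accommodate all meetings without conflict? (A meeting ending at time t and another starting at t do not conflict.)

5

starts: [7, 7, 8, 9, 10, 10, 10, 11]
ends:   [9, 10, 11, 11, 12, 12, 12, 12]
s7→1 s7→2 s8→3 e9→2 s9→3 e10→2 s10→3 s10→4 s10→5  — peak 5.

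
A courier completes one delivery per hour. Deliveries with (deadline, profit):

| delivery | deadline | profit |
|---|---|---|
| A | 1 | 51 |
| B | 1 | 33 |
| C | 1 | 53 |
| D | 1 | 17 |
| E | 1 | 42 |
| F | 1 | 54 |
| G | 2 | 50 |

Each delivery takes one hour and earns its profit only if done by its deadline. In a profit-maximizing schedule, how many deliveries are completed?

Take jobs in profit order; each goes to the latest open slot no later than its deadline.
By profit: F(d1,54), C(d1,53), A(d1,51), G(d2,50), E(d1,42), B(d1,33), D(d1,17)
F→slot 1; C skipped; A skipped; G→slot 2; E skipped; B skipped; D skipped.
2 of 7 scheduled.

2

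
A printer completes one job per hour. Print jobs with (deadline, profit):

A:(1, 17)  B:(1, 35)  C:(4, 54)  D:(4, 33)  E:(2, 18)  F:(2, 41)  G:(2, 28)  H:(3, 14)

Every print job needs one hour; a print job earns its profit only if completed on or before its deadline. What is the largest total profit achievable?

163

Profit order: C=54 F=41 B=35 D=33 G=28 E=18 A=17 H=14
Assign: C→slot 4, F→slot 2, B→slot 1, D→slot 3, G skipped, E skipped, A skipped, H skipped.
Slots: [1:B] [2:F] [3:D] [4:C]
Profit = 35 + 41 + 33 + 54 = 163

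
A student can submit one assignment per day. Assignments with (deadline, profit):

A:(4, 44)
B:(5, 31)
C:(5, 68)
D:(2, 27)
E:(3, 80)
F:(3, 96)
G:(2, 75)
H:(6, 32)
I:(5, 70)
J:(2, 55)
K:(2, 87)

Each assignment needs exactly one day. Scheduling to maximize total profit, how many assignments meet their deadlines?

6

Take jobs in profit order; each goes to the latest open slot no later than its deadline.
Profit order: F=96 K=87 E=80 G=75 I=70 C=68 J=55 A=44 H=32 B=31 D=27
Assign: F→slot 3, K→slot 2, E→slot 1, G skipped, I→slot 5, C→slot 4, J skipped, A skipped, H→slot 6, B skipped, D skipped.
Slots: [1:E] [2:K] [3:F] [4:C] [5:I] [6:H]
6 of 11 scheduled.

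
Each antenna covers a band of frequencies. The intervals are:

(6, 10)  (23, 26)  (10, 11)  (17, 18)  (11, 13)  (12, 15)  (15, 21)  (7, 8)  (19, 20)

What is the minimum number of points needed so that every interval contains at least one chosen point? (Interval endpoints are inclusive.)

6

Sort by right endpoint; whenever an interval is uncovered, place a point at its right end.
Sorted: [7,8] [6,10] [10,11] [11,13] [12,15] [17,18] [19,20] [15,21] [23,26]
{[7,8],[6,10]} hit by 8; {[10,11],[11,13]} hit by 11; {[12,15]} hit by 15; {[17,18]} hit by 18; {[19,20],[15,21]} hit by 20; {[23,26]} hit by 26.
Points: 8, 11, 15, 18, 20, 26 (6 total).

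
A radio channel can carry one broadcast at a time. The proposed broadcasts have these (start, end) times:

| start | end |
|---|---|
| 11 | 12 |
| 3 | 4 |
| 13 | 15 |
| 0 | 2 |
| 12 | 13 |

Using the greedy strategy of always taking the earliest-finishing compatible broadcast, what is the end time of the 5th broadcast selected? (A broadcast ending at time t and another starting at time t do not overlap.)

15

Sorted by end: (0,2)  (3,4)  (11,12)  (12,13)  (13,15)
take (0,2); take (3,4); take (11,12); take (12,13); take (13,15).
Selected: (0,2) (3,4) (11,12) (12,13) (13,15)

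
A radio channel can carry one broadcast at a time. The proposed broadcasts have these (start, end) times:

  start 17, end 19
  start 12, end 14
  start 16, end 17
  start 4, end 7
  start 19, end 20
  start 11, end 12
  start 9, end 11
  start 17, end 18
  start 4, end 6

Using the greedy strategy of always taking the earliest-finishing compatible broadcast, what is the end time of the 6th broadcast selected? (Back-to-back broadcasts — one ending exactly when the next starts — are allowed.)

Greedy by earliest finish: after sorting by end time, pick each interval compatible with the last pick.
Sorted by end: (4,6)  (4,7)  (9,11)  (11,12)  (12,14)  (16,17)  (17,18)  (17,19)  (19,20)
take (4,6); take (9,11); take (11,12); take (12,14); take (16,17); take (17,18); take (19,20).
Selected: (4,6) (9,11) (11,12) (12,14) (16,17) (17,18) (19,20)

18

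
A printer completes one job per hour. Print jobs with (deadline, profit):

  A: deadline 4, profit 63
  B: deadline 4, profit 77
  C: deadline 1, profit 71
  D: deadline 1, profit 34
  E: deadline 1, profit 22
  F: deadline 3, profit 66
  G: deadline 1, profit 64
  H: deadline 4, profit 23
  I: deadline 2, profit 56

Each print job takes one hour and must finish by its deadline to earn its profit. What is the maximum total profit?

By profit: B(d4,77), C(d1,71), F(d3,66), G(d1,64), A(d4,63), I(d2,56), D(d1,34), H(d4,23), E(d1,22)
B→slot 4; C→slot 1; F→slot 3; G skipped; A→slot 2; I skipped; D skipped; H skipped; E skipped.
Profit = 71 + 63 + 66 + 77 = 277

277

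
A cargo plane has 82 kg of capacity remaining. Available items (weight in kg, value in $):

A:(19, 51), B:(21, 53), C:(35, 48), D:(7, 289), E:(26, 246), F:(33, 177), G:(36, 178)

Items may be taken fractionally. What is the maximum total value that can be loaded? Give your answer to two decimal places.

Sort by value per unit weight and fill in that order.
Order: D (289/7=41.29) > E (246/26=9.46) > F (177/33=5.36) > G (178/36=4.94) > A (51/19=2.68) > B (53/21=2.52) > C (48/35=1.37)
Fill: take D (7 @ 289) → take E (26 @ 246) → take F (33 @ 177) → take 16/36 of G → 79.11; 82/82 used.
Total value = 791.11

791.11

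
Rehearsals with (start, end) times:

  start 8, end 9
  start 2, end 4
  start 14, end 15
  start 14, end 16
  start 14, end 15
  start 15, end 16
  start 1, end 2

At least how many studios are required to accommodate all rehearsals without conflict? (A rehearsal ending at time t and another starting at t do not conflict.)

3

Count concurrent intervals with a sweep; the peak is the room count.
starts: [1, 2, 8, 14, 14, 14, 15]
ends:   [2, 4, 9, 15, 15, 16, 16]
s1→1 e2→0 s2→1 e4→0 s8→1 e9→0 s14→1 s14→2 s14→3  — peak 3.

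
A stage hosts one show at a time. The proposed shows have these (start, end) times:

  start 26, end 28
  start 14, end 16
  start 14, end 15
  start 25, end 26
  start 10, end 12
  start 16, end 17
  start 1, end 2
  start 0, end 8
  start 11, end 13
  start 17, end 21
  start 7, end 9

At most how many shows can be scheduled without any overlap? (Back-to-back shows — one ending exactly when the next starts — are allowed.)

By end time: (1,2), (0,8), (7,9), (10,12), (11,13), (14,15), (14,16), (16,17), (17,21), (25,26), (26,28).
Pick (1,2); next start ≥ 2 → (7,9); next start ≥ 9 → (10,12); next start ≥ 12 → (14,15); next start ≥ 15 → (16,17); next start ≥ 17 → (17,21); next start ≥ 21 → (25,26); next start ≥ 26 → (26,28).
Selected 8 shows.

8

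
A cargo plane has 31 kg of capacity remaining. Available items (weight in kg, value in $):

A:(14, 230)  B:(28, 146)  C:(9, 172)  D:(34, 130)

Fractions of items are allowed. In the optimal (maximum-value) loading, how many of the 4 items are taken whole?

Greedy by value/weight ratio, highest first.
Ratios (sorted): C 19.11, A 16.43, B 5.21, D 3.82
take C (9 @ 172); take A (14 @ 230); take 8/28 of B → 41.71. Capacity used 31/31.
2 item(s) taken whole; one partial (take 8/28 of B).

2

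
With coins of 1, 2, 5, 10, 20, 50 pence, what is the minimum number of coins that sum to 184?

184 − 3×50→34 − 1×20→14 − 1×10→4 − 2×2→0
Total coins = 3 + 1 + 1 + 2 = 7

7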